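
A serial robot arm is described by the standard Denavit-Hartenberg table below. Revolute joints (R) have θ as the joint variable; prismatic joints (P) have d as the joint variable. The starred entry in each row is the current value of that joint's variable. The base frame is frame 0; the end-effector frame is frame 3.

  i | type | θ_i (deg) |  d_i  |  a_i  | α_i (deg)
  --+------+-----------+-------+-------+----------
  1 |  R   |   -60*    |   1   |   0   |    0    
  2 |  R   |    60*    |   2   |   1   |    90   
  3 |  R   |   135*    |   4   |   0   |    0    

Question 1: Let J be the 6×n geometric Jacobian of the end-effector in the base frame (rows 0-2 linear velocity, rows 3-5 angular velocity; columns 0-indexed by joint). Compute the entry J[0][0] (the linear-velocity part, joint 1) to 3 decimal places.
axis z_0 = ẑ; lever o_n−o_0 = (1.0000,-4.0000,3.0000)
cross product → J_v[:, 0] = (4.0000,1.0000,-0.0000)
J_ω[:, 0] = z_0
entry J[0][0] = 4.0000

4.000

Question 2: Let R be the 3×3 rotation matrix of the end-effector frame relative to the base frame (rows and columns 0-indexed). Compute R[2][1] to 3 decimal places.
-0.707

End-effector y-axis (col 1 of R) = (-0.7071,-0.0000,-0.7071)
R[2][1] = -0.7071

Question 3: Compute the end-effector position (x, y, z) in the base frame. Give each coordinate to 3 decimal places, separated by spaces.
after link 1: o_1 = (0.0000, 0.0000, 1.0000)
after link 2: o_2 = (1.0000, 0.0000, 3.0000)
after link 3: o_3 = (1.0000, -4.0000, 3.0000)

1.000 -4.000 3.000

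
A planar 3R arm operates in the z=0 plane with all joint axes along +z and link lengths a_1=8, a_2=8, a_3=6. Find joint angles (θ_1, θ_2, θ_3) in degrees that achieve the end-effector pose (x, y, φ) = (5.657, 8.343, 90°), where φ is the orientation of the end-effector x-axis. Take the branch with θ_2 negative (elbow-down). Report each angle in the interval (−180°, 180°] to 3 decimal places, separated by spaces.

89.998 -134.999 135.001

wrist centre = target − a_3·(cos φ, sin φ) = (5.6570, 2.3430)
cos θ_2 = (37.4913−8²−8²)/(2·8·8) = -0.7071; θ_2 = -134.9994° (elbow-down)
β = atan2(2.3430,5.6570) = 22.4982°; ψ = atan2(-5.6569,2.3432) = -67.4997°
θ_1 = β − ψ = 89.9979°
θ_3 = φ − θ_1 − θ_2 = 135.0015° (wrapped to (-180°,180°])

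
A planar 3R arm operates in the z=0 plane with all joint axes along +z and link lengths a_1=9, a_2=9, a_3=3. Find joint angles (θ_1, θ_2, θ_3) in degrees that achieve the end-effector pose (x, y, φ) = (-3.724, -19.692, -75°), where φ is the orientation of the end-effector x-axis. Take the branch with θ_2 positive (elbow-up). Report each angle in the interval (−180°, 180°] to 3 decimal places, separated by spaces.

-120.000 29.997 15.003

wrist centre = target − a_3·(cos φ, sin φ) = (-4.5005, -16.7942)
cos θ_2 = (302.3000−9²−9²)/(2·9·9) = 0.8660; θ_2 = 29.9972° (elbow-up)
β = atan2(-16.7942,-4.5005) = -105.0015°; ψ = atan2(4.4996,16.7944) = 14.9986°
θ_1 = β − ψ = -120.0001°
θ_3 = φ − θ_1 − θ_2 = 15.0028° (wrapped to (-180°,180°])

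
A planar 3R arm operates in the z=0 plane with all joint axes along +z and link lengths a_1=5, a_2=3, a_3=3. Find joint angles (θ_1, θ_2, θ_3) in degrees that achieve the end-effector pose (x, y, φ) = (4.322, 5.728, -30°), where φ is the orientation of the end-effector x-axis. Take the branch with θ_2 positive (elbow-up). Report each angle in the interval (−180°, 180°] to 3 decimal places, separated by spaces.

60.000 44.993 -134.993

wrist centre = target − a_3·(cos φ, sin φ) = (1.7239, 7.2280)
cos θ_2 = (55.2159−5²−3²)/(2·5·3) = 0.7072; θ_2 = 44.9927° (elbow-up)
β = atan2(7.2280,1.7239) = 76.5852°; ψ = atan2(2.1211,7.1216) = 16.5853°
θ_1 = β − ψ = 59.9999°
θ_3 = φ − θ_1 − θ_2 = -134.9926° (wrapped to (-180°,180°])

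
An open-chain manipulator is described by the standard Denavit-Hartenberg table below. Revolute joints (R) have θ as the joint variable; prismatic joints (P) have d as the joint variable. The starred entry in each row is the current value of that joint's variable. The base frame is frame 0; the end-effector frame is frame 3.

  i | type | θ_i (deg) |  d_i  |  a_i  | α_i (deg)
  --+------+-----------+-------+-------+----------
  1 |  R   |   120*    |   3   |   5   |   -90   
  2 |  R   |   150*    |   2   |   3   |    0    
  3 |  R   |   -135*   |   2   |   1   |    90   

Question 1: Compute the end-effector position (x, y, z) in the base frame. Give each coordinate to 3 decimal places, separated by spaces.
after link 1: o_1 = (-2.5000, 4.3301, 3.0000)
after link 2: o_2 = (-2.9330, 1.0801, 1.5000)
after link 3: o_3 = (-5.1480, 0.9166, 1.2412)

-5.148 0.917 1.241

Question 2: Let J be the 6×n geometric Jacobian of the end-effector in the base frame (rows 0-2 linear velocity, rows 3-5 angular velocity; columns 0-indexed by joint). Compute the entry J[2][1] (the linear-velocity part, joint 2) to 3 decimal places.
axis z_1 = (-0.8660,-0.5000,0.0000); lever o_n−o_1 = (-2.6480,-3.4135,-1.7588)
cross product → J_v[:, 1] = (0.8794,-1.5232,1.6322)
J_ω[:, 1] = z_1
entry J[2][1] = 1.6322

1.632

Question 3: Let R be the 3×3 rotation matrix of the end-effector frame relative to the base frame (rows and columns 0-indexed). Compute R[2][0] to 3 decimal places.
-0.259

End-effector x-axis (col 0 of R) = (-0.4830,0.8365,-0.2588)
R[2][0] = -0.2588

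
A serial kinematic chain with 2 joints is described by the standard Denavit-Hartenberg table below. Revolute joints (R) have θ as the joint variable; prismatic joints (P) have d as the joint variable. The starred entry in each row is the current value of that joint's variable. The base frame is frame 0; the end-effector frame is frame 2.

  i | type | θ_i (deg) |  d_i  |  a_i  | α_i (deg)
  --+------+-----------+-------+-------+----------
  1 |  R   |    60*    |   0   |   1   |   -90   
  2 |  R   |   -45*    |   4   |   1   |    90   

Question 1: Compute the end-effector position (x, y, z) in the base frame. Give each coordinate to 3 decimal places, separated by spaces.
-2.611 3.478 0.707

after link 1: o_1 = (0.5000, 0.8660, 0.0000)
after link 2: o_2 = (-2.6105, 3.4784, 0.7071)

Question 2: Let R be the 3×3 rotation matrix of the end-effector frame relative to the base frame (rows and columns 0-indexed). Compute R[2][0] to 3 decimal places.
0.707

End-effector x-axis (col 0 of R) = (0.3536,0.6124,0.7071)
R[2][0] = 0.7071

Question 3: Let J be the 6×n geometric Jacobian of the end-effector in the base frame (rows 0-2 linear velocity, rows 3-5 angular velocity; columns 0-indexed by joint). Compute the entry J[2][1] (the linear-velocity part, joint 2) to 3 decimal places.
-0.707

axis z_1 = (-0.8660,0.5000,0.0000); lever o_n−o_1 = (-3.1105,2.6124,0.7071)
cross product → J_v[:, 1] = (0.3536,0.6124,-0.7071)
J_ω[:, 1] = z_1
entry J[2][1] = -0.7071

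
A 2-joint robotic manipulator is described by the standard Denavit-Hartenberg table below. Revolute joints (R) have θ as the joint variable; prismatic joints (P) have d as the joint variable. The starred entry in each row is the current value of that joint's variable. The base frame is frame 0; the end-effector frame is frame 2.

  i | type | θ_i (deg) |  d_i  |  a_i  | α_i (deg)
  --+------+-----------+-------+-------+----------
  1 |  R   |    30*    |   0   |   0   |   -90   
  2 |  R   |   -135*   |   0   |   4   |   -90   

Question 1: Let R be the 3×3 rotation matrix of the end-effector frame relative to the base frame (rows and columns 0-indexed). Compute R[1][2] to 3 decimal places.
End-effector z-axis (col 2 of R) = (0.6124,0.3536,0.7071)
R[1][2] = 0.3536

0.354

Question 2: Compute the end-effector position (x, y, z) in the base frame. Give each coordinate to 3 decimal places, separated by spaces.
-2.449 -1.414 2.828

after link 1: o_1 = (0.0000, 0.0000, 0.0000)
after link 2: o_2 = (-2.4495, -1.4142, 2.8284)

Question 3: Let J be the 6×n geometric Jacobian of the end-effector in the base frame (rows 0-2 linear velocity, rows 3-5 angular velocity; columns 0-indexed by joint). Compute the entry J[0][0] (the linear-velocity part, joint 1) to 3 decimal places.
axis z_0 = ẑ; lever o_n−o_0 = (-2.4495,-1.4142,2.8284)
cross product → J_v[:, 0] = (1.4142,-2.4495,0.0000)
J_ω[:, 0] = z_0
entry J[0][0] = 1.4142

1.414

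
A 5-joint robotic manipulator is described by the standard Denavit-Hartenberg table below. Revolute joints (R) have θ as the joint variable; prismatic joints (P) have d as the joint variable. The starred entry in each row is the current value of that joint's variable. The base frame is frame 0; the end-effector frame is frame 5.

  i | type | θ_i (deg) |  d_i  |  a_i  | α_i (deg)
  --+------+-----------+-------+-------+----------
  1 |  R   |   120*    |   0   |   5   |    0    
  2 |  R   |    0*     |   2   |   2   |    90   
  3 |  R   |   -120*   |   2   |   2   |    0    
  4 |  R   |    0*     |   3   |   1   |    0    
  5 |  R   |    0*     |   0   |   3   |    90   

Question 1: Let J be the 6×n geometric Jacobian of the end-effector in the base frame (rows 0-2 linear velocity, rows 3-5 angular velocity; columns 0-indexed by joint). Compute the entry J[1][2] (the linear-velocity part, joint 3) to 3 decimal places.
4.500

axis z_2 = (0.8660,0.5000,0.0000); lever o_n−o_2 = (5.8301,-0.0981,-5.1962)
cross product → J_v[:, 2] = (-2.5981,4.5000,-3.0000)
J_ω[:, 2] = z_2
entry J[1][2] = 4.5000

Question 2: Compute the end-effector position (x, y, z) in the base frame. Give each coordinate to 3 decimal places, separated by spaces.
2.330 5.964 -3.196

after link 1: o_1 = (-2.5000, 4.3301, 0.0000)
after link 2: o_2 = (-3.5000, 6.0622, 2.0000)
after link 3: o_3 = (-1.2679, 6.1962, 0.2679)
after link 4: o_4 = (1.5801, 7.2631, -0.5981)
after link 5: o_5 = (2.3301, 5.9641, -3.1962)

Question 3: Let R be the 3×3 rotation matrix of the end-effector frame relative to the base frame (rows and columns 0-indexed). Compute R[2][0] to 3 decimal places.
End-effector x-axis (col 0 of R) = (0.2500,-0.4330,-0.8660)
R[2][0] = -0.8660

-0.866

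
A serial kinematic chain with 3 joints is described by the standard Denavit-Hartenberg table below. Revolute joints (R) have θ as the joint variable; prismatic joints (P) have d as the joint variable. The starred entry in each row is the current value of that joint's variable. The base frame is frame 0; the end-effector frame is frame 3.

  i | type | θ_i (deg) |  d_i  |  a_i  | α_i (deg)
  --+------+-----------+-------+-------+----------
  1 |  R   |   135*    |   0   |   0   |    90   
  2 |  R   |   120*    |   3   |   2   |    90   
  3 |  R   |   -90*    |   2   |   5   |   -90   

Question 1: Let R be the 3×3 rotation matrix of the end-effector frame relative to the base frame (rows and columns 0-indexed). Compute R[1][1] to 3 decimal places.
-0.612

End-effector y-axis (col 1 of R) = (0.6124,-0.6124,-0.5000)
R[1][1] = -0.6124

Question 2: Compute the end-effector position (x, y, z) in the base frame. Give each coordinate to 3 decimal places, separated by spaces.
after link 1: o_1 = (0.0000, 0.0000, 0.0000)
after link 2: o_2 = (2.8284, 1.4142, 1.7321)
after link 3: o_3 = (-1.9319, -0.8966, 2.7321)

-1.932 -0.897 2.732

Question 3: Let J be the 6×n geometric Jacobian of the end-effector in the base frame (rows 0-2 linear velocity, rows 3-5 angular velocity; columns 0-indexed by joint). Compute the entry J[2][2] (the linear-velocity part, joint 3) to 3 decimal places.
4.330

axis z_2 = (-0.6124,0.6124,0.5000); lever o_n−o_2 = (-4.7603,-2.3108,1.0000)
cross product → J_v[:, 2] = (1.7678,-1.7678,4.3301)
J_ω[:, 2] = z_2
entry J[2][2] = 4.3301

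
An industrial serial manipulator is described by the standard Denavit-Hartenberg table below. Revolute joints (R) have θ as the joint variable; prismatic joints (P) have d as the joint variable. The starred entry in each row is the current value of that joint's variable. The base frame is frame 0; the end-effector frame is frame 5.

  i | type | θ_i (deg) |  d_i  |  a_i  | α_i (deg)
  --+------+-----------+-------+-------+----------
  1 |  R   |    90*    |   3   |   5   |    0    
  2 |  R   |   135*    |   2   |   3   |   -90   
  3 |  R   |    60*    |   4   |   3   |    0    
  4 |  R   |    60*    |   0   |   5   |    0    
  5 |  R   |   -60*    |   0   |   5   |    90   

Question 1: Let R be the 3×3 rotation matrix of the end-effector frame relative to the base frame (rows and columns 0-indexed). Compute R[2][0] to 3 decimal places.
End-effector x-axis (col 0 of R) = (-0.3536,-0.3536,-0.8660)
R[2][0] = -0.8660

-0.866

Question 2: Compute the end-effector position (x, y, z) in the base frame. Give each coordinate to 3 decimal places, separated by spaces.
-0.354 -1.010 -6.258

after link 1: o_1 = (0.0000, 5.0000, 3.0000)
after link 2: o_2 = (-2.1213, 2.8787, 5.0000)
after link 3: o_3 = (-0.3536, -1.0104, 2.4019)
after link 4: o_4 = (1.4142, 0.7574, -1.9282)
after link 5: o_5 = (-0.3536, -1.0104, -6.2583)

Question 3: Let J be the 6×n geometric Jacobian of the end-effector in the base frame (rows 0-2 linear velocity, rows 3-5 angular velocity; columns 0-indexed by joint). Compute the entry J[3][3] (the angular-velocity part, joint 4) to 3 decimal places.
0.707

axis z_3 = (0.7071,-0.7071,0.0000); lever o_n−o_3 = (-0.0000,-0.0000,-8.6603)
cross product → J_v[:, 3] = (6.1237,6.1237,-0.0000)
J_ω[:, 3] = z_3
entry J[3][3] = 0.7071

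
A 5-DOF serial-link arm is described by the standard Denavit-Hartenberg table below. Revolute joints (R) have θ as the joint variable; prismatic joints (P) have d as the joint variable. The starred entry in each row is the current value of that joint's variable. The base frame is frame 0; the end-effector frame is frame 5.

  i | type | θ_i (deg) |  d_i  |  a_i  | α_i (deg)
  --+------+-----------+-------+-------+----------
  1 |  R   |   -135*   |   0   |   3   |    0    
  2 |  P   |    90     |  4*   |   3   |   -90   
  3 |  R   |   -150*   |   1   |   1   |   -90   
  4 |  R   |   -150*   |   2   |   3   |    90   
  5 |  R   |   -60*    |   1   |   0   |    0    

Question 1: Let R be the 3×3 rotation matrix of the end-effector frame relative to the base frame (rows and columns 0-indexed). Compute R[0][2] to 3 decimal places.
-0.306

End-effector z-axis (col 2 of R) = (-0.3062,-0.9186,-0.2500)
R[0][2] = -0.3062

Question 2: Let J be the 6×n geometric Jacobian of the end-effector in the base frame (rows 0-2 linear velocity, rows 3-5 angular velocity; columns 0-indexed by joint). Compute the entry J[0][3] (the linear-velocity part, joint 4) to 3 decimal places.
axis z_3 = (0.3536,-0.3536,0.8660); lever o_n−o_3 = (3.0526,-2.1560,0.1830)
cross product → J_v[:, 3] = (1.8024,2.5789,0.3170)
J_ω[:, 3] = z_3
entry J[0][3] = 1.8024

1.802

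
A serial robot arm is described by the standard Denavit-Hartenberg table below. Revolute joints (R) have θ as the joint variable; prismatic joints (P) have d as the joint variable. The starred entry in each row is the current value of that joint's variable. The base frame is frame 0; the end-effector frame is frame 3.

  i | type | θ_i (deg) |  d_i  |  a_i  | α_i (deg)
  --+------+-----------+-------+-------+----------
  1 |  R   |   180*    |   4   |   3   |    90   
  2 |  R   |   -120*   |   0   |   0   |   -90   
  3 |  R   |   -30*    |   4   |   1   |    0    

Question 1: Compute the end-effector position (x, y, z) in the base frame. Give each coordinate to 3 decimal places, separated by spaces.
-6.031 0.500 1.250

after link 1: o_1 = (-3.0000, 0.0000, 4.0000)
after link 2: o_2 = (-3.0000, 0.0000, 4.0000)
after link 3: o_3 = (-6.0311, 0.5000, 1.2500)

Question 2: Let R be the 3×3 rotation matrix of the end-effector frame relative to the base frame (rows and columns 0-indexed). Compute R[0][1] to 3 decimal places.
End-effector y-axis (col 1 of R) = (0.2500,-0.8660,-0.4330)
R[0][1] = 0.2500

0.250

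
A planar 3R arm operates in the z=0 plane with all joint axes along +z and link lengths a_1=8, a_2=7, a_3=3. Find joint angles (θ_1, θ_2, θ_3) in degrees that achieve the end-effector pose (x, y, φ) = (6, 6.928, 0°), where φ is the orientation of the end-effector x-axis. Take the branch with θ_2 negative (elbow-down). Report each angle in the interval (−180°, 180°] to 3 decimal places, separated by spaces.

120.000 -120.002 0.002

wrist centre = target − a_3·(cos φ, sin φ) = (3.0000, 6.9280)
cos θ_2 = (56.9972−8²−7²)/(2·8·7) = -0.5000; θ_2 = -120.0017° (elbow-down)
β = atan2(6.9280,3.0000) = 66.5862°; ψ = atan2(-6.0621,4.4998) = -53.4138°
θ_1 = β − ψ = 120.0000°
θ_3 = φ − θ_1 − θ_2 = 0.0017° (wrapped to (-180°,180°])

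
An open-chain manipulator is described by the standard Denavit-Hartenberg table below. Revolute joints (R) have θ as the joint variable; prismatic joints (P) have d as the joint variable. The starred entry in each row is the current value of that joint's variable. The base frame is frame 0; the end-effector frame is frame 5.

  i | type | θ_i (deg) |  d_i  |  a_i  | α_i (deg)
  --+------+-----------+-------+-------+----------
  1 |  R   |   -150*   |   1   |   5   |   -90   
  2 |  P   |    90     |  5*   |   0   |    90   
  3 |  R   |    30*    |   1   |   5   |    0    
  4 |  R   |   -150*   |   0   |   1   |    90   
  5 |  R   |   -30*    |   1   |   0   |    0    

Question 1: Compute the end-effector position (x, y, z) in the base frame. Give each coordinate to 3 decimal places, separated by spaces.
after link 1: o_1 = (-4.3301, -2.5000, 1.0000)
after link 2: o_2 = (-1.8301, -6.8301, 1.0000)
after link 3: o_3 = (-1.4462, -9.4952, -3.3301)
after link 4: o_4 = (-1.8792, -8.7452, -2.8301)
after link 5: o_5 = (-1.6292, -9.1782, -1.9641)

-1.629 -9.178 -1.964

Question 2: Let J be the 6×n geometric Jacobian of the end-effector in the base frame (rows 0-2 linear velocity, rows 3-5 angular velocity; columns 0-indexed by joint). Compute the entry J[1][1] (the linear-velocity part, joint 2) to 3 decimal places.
prismatic axis z_1 = (0.5000,-0.8660,0.0000)
J_v[:, 1] = z_1; J_ω[:, 1] = (0,0,0)
entry J[1][1] = -0.8660

-0.866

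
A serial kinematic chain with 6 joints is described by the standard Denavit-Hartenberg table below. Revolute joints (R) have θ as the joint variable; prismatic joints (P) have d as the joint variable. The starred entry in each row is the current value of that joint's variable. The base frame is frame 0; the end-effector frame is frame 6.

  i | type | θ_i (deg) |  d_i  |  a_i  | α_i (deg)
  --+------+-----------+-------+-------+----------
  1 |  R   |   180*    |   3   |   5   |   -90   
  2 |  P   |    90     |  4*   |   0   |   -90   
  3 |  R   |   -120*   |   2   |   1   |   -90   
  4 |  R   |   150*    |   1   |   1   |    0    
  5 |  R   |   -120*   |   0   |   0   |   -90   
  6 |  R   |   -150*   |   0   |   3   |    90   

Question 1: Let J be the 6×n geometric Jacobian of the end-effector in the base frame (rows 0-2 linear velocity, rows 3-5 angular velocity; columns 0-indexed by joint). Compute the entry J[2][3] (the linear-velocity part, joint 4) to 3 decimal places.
axis z_3 = (-0.0000,-0.5000,-0.8660); lever o_n−o_3 = (0.7990,1.4486,-3.7231)
cross product → J_v[:, 3] = (3.1160,-0.6920,0.3995)
J_ω[:, 3] = z_3
entry J[2][3] = 0.3995

0.400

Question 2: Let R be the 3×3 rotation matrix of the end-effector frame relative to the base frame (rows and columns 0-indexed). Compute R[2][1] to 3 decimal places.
End-effector y-axis (col 1 of R) = (-0.8660,0.4330,-0.2500)
R[2][1] = -0.2500

-0.250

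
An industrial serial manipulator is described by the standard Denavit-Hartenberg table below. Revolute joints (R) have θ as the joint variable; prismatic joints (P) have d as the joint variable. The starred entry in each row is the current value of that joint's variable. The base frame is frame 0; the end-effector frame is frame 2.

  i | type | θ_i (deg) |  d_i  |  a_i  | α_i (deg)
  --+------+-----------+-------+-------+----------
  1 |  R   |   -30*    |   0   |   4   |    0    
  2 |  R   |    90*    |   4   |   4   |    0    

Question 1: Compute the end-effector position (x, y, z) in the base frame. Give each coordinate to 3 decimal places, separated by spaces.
5.464 1.464 4.000

after link 1: o_1 = (3.4641, -2.0000, 0.0000)
after link 2: o_2 = (5.4641, 1.4641, 4.0000)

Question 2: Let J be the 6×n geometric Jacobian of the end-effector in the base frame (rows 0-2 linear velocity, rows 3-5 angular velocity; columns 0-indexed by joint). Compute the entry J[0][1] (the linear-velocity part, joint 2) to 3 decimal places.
axis z_1 = (0.0000,0.0000,1.0000); lever o_n−o_1 = (2.0000,3.4641,4.0000)
cross product → J_v[:, 1] = (-3.4641,2.0000,0.0000)
J_ω[:, 1] = z_1
entry J[0][1] = -3.4641

-3.464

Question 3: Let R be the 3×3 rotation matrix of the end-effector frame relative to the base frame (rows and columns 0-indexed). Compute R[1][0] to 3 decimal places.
0.866

End-effector x-axis (col 0 of R) = (0.5000,0.8660,0.0000)
R[1][0] = 0.8660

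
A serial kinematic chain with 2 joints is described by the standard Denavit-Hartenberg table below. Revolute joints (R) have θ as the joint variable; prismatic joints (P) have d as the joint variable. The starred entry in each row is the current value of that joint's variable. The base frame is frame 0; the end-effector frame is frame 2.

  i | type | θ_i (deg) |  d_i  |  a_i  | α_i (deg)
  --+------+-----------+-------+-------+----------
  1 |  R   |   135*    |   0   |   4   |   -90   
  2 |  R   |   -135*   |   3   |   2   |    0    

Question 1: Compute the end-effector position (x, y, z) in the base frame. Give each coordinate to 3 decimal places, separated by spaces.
-3.950 -0.293 1.414

after link 1: o_1 = (-2.8284, 2.8284, 0.0000)
after link 2: o_2 = (-3.9497, -0.2929, 1.4142)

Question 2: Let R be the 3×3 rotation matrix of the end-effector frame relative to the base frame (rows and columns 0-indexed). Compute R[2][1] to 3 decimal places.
0.707

End-effector y-axis (col 1 of R) = (-0.5000,0.5000,0.7071)
R[2][1] = 0.7071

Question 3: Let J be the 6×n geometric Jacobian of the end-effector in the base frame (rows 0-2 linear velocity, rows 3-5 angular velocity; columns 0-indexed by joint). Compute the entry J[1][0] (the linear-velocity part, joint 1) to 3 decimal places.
axis z_0 = ẑ; lever o_n−o_0 = (-3.9497,-0.2929,1.4142)
cross product → J_v[:, 0] = (0.2929,-3.9497,0.0000)
J_ω[:, 0] = z_0
entry J[1][0] = -3.9497

-3.950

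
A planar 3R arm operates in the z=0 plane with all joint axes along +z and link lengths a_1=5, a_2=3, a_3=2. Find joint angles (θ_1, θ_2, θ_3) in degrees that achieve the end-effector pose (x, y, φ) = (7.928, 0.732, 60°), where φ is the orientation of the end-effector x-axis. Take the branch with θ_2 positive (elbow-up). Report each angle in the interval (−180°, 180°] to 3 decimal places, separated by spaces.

-30.003 60.006 29.997

wrist centre = target − a_3·(cos φ, sin φ) = (6.9280, -1.0001)
cos θ_2 = (48.9973−5²−3²)/(2·5·3) = 0.4999; θ_2 = 60.0060° (elbow-up)
β = atan2(-1.0001,6.9280) = -8.2139°; ψ = atan2(2.5982,6.4997) = 21.7888°
θ_1 = β − ψ = -30.0027°
θ_3 = φ − θ_1 − θ_2 = 29.9967° (wrapped to (-180°,180°])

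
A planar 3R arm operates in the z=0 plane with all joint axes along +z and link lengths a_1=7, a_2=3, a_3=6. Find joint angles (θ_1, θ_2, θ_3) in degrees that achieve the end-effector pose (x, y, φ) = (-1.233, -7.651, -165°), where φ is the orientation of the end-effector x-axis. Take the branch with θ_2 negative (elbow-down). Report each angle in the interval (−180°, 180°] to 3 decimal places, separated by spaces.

-29.999 -89.995 -45.006

wrist centre = target − a_3·(cos φ, sin φ) = (4.5626, -6.0981)
cos θ_2 = (58.0036−7²−3²)/(2·7·3) = 0.0001; θ_2 = -89.9951° (elbow-down)
β = atan2(-6.0981,4.5626) = -53.1964°; ψ = atan2(-3.0000,7.0003) = -23.1978°
θ_1 = β − ψ = -29.9985°
θ_3 = φ − θ_1 − θ_2 = -45.0063° (wrapped to (-180°,180°])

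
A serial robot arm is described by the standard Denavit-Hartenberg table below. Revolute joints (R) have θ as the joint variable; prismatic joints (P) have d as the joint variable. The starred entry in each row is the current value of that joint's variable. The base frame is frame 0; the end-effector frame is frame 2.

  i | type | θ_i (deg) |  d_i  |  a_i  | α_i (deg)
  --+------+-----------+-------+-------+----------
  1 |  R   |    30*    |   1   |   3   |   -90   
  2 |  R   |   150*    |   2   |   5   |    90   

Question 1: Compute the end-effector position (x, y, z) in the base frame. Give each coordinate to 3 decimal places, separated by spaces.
after link 1: o_1 = (2.5981, 1.5000, 1.0000)
after link 2: o_2 = (-2.1519, 1.0670, -1.5000)

-2.152 1.067 -1.500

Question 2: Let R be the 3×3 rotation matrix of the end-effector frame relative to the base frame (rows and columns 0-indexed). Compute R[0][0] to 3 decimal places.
End-effector x-axis (col 0 of R) = (-0.7500,-0.4330,-0.5000)
R[0][0] = -0.7500

-0.750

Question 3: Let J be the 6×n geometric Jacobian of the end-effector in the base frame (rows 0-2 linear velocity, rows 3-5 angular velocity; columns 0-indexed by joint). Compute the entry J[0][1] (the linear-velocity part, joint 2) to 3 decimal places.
-2.165

axis z_1 = (-0.5000,0.8660,0.0000); lever o_n−o_1 = (-4.7500,-0.4330,-2.5000)
cross product → J_v[:, 1] = (-2.1651,-1.2500,4.3301)
J_ω[:, 1] = z_1
entry J[0][1] = -2.1651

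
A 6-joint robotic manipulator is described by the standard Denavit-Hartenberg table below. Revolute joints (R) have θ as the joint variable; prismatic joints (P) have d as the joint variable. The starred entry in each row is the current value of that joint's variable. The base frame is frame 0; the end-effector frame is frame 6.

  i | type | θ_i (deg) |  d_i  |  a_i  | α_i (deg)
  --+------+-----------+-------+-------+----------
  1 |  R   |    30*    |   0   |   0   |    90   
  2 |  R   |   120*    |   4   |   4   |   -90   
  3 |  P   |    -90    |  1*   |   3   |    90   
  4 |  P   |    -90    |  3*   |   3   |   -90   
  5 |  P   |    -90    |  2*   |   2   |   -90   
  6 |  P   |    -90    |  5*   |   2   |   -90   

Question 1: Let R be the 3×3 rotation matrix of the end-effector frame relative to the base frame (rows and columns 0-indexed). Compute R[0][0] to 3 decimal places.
0.500

End-effector x-axis (col 0 of R) = (0.5000,-0.8660,-0.0000)
R[0][0] = 0.5000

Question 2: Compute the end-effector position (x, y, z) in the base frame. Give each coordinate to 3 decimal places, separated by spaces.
after link 1: o_1 = (0.0000, 0.0000, 0.0000)
after link 2: o_2 = (0.2679, -4.4641, 3.4641)
after link 3: o_3 = (1.0179, -7.4952, 2.9641)
after link 4: o_4 = (4.5670, -5.4462, 1.8660)
after link 5: o_5 = (6.4330, -6.6782, 0.1340)
after link 6: o_6 = (11.1830, -6.2452, 2.6340)

11.183 -6.245 2.634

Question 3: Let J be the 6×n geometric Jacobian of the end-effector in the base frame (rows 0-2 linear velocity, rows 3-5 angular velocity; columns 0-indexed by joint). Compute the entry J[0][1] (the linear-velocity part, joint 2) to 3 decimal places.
-2.281

axis z_1 = (0.5000,-0.8660,0.0000); lever o_n−o_1 = (11.1830,-6.2452,2.6340)
cross product → J_v[:, 1] = (-2.2811,-1.3170,6.5622)
J_ω[:, 1] = z_1
entry J[0][1] = -2.2811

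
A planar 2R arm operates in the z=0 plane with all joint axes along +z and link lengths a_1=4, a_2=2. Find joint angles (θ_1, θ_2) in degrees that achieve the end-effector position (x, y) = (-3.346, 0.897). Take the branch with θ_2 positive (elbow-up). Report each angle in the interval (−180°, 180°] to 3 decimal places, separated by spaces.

cos θ_2 = (12.0003−4²−2²)/(2·4·2) = -0.5000; θ_2 = 119.9987° (elbow-up)
β = atan2(0.8970,-3.3460) = 164.9929°; ψ = atan2(1.7321,3.0000) = 30.0000°
θ_1 = β − ψ = 134.9929°

134.993 119.999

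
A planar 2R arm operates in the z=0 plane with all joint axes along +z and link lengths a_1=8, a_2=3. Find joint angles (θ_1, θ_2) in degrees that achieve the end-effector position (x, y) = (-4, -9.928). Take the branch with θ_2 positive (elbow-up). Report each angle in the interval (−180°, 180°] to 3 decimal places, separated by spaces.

cos θ_2 = (114.5652−8²−3²)/(2·8·3) = 0.8659; θ_2 = 30.0096° (elbow-up)
β = atan2(-9.9280,-4.0000) = -111.9445°; ψ = atan2(1.5004,10.5978) = 8.0584°
θ_1 = β − ψ = -120.0029°

-120.003 30.010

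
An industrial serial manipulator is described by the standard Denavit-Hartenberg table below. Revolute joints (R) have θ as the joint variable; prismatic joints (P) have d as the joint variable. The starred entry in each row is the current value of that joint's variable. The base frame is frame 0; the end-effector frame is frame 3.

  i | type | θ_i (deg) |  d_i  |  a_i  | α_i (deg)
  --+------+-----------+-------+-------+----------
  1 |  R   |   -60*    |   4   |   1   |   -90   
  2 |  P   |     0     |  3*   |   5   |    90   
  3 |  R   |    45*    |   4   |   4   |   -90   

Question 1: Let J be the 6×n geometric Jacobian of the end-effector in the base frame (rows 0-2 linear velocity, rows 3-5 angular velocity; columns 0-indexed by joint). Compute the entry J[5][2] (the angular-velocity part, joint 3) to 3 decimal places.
axis z_2 = (0.0000,0.0000,1.0000); lever o_n−o_2 = (3.8637,-1.0353,4.0000)
cross product → J_v[:, 2] = (1.0353,3.8637,-0.0000)
J_ω[:, 2] = z_2
entry J[5][2] = 1.0000

1.000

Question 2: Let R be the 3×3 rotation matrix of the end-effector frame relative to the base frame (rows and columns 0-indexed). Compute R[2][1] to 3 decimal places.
-1.000

End-effector y-axis (col 1 of R) = (0.0000,0.0000,-1.0000)
R[2][1] = -1.0000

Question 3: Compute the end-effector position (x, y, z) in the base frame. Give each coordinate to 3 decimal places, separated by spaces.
9.462 -4.731 8.000

after link 1: o_1 = (0.5000, -0.8660, 4.0000)
after link 2: o_2 = (5.5981, -3.6962, 4.0000)
after link 3: o_3 = (9.4618, -4.7314, 8.0000)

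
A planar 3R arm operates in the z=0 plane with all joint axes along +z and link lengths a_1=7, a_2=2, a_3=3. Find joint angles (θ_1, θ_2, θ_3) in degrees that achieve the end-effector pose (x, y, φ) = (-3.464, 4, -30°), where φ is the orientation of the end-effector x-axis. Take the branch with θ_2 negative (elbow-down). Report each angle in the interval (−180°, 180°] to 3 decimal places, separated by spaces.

wrist centre = target − a_3·(cos φ, sin φ) = (-6.0621, 5.5000)
cos θ_2 = (66.9988−7²−2²)/(2·7·2) = 0.5000; θ_2 = -60.0029° (elbow-down)
β = atan2(5.5000,-6.0621) = 137.7832°; ψ = atan2(-1.7321,7.9999) = -12.2168°
θ_1 = β − ψ = 150.0000°
θ_3 = φ − θ_1 − θ_2 = -119.9971° (wrapped to (-180°,180°])

150.000 -60.003 -119.997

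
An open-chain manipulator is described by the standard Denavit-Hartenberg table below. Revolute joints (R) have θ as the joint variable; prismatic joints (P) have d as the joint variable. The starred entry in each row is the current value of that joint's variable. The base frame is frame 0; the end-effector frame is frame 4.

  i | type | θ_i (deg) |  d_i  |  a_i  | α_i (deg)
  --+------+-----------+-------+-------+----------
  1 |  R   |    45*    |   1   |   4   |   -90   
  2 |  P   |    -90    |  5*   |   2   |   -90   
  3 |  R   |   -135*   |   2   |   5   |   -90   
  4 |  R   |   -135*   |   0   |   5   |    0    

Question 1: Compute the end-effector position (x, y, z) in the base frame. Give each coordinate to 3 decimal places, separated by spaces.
2.475 11.010 1.964

after link 1: o_1 = (2.8284, 2.8284, 1.0000)
after link 2: o_2 = (-0.7071, 6.3640, 3.0000)
after link 3: o_3 = (-1.7929, 10.2782, -0.5355)
after link 4: o_4 = (2.4749, 11.0104, 1.9645)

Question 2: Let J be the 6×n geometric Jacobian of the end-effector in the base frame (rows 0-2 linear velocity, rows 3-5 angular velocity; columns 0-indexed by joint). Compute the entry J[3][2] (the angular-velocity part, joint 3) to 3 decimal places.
axis z_2 = (0.7071,0.7071,-0.0000); lever o_n−o_2 = (3.1820,4.6464,-1.0355)
cross product → J_v[:, 2] = (-0.7322,0.7322,1.0355)
J_ω[:, 2] = z_2
entry J[3][2] = 0.7071

0.707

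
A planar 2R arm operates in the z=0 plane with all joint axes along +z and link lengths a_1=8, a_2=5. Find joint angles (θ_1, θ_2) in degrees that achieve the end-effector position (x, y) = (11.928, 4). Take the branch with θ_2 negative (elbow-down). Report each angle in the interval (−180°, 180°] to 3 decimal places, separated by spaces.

30.003 -30.007

cos θ_2 = (158.2772−8²−5²)/(2·8·5) = 0.8660; θ_2 = -30.0069° (elbow-down)
β = atan2(4.0000,11.9280) = 18.5386°; ψ = atan2(-2.5005,12.3298) = -11.4643°
θ_1 = β − ψ = 30.0029°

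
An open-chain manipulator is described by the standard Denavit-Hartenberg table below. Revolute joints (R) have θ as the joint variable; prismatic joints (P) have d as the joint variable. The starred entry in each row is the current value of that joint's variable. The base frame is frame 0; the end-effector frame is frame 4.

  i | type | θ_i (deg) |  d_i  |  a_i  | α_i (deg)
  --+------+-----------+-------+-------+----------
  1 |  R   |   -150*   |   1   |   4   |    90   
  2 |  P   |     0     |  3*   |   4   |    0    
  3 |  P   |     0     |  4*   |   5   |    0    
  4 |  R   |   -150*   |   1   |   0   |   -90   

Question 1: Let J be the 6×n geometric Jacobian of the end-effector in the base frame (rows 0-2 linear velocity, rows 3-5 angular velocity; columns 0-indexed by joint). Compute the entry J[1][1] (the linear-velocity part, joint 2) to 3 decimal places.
0.866

prismatic axis z_1 = (-0.5000,0.8660,0.0000)
J_v[:, 1] = z_1; J_ω[:, 1] = (0,0,0)
entry J[1][1] = 0.8660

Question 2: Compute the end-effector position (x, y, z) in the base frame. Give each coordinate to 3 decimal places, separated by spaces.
after link 1: o_1 = (-3.4641, -2.0000, 1.0000)
after link 2: o_2 = (-8.4282, -1.4019, 1.0000)
after link 3: o_3 = (-14.7583, -0.4378, 1.0000)
after link 4: o_4 = (-15.2583, 0.4282, 1.0000)

-15.258 0.428 1.000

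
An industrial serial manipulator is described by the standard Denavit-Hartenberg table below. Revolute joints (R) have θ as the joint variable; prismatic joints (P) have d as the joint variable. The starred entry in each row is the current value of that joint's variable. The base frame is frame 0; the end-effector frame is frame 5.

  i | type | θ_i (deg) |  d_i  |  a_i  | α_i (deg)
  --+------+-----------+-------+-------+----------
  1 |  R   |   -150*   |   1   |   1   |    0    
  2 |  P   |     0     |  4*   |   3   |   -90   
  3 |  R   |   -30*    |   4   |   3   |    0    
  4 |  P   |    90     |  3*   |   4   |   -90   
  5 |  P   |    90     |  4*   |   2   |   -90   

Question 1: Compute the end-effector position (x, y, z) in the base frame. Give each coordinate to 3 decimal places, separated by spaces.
after link 1: o_1 = (-0.8660, -0.5000, 1.0000)
after link 2: o_2 = (-3.4641, -2.0000, 5.0000)
after link 3: o_3 = (-3.7141, -6.7631, 6.5000)
after link 4: o_4 = (-3.9462, -10.3612, 3.0359)
after link 5: o_5 = (-1.9462, -6.8971, 1.0359)

-1.946 -6.897 1.036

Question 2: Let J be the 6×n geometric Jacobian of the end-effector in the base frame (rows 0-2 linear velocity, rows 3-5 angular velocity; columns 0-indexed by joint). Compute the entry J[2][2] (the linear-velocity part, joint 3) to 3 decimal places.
axis z_2 = (0.5000,-0.8660,0.0000); lever o_n−o_2 = (1.5179,-4.8971,-3.9641)
cross product → J_v[:, 2] = (3.4330,1.9821,-1.1340)
J_ω[:, 2] = z_2
entry J[2][2] = -1.1340

-1.134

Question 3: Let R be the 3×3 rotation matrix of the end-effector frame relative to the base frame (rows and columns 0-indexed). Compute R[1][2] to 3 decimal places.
End-effector z-axis (col 2 of R) = (0.4330,0.2500,0.8660)
R[1][2] = 0.2500

0.250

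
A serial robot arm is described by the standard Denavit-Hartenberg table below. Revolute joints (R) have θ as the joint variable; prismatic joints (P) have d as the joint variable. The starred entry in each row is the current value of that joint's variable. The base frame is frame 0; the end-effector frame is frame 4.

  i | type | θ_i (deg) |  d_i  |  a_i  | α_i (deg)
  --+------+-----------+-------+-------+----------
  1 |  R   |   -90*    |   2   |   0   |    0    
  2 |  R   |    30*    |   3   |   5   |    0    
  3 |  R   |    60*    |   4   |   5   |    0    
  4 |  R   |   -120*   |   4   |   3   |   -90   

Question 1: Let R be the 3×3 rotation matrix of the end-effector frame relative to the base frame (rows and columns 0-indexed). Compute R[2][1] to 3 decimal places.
-1.000

End-effector y-axis (col 1 of R) = (0.0000,-0.0000,-1.0000)
R[2][1] = -1.0000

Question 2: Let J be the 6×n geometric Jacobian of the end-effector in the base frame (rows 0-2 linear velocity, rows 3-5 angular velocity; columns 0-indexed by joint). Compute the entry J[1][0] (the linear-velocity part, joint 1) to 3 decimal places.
axis z_0 = ẑ; lever o_n−o_0 = (6.0000,-6.9282,13.0000)
cross product → J_v[:, 0] = (6.9282,6.0000,-0.0000)
J_ω[:, 0] = z_0
entry J[1][0] = 6.0000

6.000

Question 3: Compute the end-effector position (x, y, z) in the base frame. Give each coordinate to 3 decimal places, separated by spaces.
6.000 -6.928 13.000

after link 1: o_1 = (0.0000, 0.0000, 2.0000)
after link 2: o_2 = (2.5000, -4.3301, 5.0000)
after link 3: o_3 = (7.5000, -4.3301, 9.0000)
after link 4: o_4 = (6.0000, -6.9282, 13.0000)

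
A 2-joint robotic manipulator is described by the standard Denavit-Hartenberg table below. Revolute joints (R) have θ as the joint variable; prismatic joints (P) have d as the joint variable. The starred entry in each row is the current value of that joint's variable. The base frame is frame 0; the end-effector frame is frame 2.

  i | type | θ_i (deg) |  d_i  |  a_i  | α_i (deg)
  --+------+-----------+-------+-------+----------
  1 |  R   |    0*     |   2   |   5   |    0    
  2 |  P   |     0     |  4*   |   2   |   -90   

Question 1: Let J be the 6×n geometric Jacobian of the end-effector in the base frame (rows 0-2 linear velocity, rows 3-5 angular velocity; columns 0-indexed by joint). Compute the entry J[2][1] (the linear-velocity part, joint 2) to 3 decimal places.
prismatic axis z_1 = (0.0000,0.0000,1.0000)
J_v[:, 1] = z_1; J_ω[:, 1] = (0,0,0)
entry J[2][1] = 1.0000

1.000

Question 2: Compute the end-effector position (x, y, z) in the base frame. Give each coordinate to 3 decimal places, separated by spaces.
after link 1: o_1 = (5.0000, 0.0000, 2.0000)
after link 2: o_2 = (7.0000, 0.0000, 6.0000)

7.000 0.000 6.000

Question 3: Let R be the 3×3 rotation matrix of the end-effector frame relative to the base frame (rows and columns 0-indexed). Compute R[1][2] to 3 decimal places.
1.000

End-effector z-axis (col 2 of R) = (0.0000,1.0000,0.0000)
R[1][2] = 1.0000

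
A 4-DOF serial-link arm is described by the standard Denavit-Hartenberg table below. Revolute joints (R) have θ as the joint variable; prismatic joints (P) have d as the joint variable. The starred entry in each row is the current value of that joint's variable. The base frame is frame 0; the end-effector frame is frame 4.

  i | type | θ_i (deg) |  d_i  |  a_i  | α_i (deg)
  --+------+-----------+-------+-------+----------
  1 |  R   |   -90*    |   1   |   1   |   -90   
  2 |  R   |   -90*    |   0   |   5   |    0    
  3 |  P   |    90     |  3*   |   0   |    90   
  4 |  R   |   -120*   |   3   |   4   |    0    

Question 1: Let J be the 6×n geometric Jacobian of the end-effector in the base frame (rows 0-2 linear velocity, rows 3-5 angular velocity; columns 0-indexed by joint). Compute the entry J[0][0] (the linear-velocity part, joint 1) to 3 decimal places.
axis z_0 = ẑ; lever o_n−o_0 = (-0.4641,1.0000,9.0000)
cross product → J_v[:, 0] = (-1.0000,-0.4641,0.0000)
J_ω[:, 0] = z_0
entry J[0][0] = -1.0000

-1.000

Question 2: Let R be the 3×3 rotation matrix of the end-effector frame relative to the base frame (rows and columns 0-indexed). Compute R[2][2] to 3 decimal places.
End-effector z-axis (col 2 of R) = (-0.0000,0.0000,1.0000)
R[2][2] = 1.0000

1.000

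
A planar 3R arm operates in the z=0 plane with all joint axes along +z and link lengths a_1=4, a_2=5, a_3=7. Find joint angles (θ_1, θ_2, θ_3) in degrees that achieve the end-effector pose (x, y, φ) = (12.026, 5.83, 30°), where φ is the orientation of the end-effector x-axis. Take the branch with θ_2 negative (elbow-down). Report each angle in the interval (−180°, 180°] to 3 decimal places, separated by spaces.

72.684 -90.006 47.322

wrist centre = target − a_3·(cos φ, sin φ) = (5.9638, 2.3300)
cos θ_2 = (40.9961−4²−5²)/(2·4·5) = -0.0001; θ_2 = -90.0056° (elbow-down)
β = atan2(2.3300,5.9638) = 21.3400°; ψ = atan2(-5.0000,3.9995) = -51.3436°
θ_1 = β − ψ = 72.6837°
θ_3 = φ − θ_1 − θ_2 = 47.3220° (wrapped to (-180°,180°])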